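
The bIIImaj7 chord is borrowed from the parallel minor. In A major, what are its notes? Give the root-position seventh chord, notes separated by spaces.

C E G B

The root of bIIImaj7 is the lowered 3rd degree: C# becomes C. In A minor the chord on C is C–E–G–B.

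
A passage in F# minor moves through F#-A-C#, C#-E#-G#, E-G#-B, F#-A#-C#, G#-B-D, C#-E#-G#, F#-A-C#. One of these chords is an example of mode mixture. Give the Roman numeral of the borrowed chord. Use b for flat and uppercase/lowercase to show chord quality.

F# minor has the diatonic set F#m, G#dim, A, Bm, C#, D, E (with V from harmonic minor). F#–A–C# = F#m, C#–E#–G# = C#, E–G#–B = E and G#–B–D = G#dim all belong to that set. F#–A#–C# doesn't fit — on degree 1 F# minor would have F#m (i). F# is the degree-1 chord of F# major, so it is the borrowed I.

I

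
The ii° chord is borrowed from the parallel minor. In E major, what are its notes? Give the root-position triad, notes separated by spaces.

The root, F#, is scale degree 2 — the same note in E major and E minor; only the chord quality changes. In E minor the chord on F# is F#–A–C.

F# A C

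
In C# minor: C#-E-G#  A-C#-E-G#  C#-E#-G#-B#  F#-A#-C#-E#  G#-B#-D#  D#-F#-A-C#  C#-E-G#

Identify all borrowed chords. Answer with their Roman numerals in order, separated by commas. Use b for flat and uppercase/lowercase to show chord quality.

The diatonic triads in C# minor (with V from harmonic minor) are C#m, D#dim, E, F#m, G#, A, B. C#–E–G# = C#m, A–C#–E–G# = Amaj7, G#–B#–D# = G# and D#–F#–A–C# = D#m7b5 are all diatonic. But C#–E#–G#–B# is foreign: the diatonic i on degree 1 is C#m, whereas C#maj7 comes from C# major. It is labeled Imaj7. But F#–A#–C#–E# is foreign: the diatonic iv on degree 4 is F#m, whereas F#maj7 comes from C# major. It is labeled IVmaj7.

Imaj7, IVmaj7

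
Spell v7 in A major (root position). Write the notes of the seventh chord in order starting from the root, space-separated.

The root, E, is scale degree 5 — the same note in A major and A minor; only the chord quality changes. Stacking thirds in A minor on E gives E–G–B–D.

E G B D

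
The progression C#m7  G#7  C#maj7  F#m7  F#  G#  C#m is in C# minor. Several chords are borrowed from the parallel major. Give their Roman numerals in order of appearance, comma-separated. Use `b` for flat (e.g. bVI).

Imaj7, IV

In C# minor (with V from harmonic minor) the diatonic chords are C#m, D#dim, E, F#m, G#, A, B. C#m7, G#7, F#m7, G# and C#m are all diatonic. But C#maj7 (C#–E#–G#–B#) is foreign: the diatonic i on degree 1 is C#m, whereas C#maj7 comes from C# major. It is labeled Imaj7. F# (F#–A#–C#) doesn't fit — on degree 4 C# minor would have F#m (iv). F# is the degree-4 chord of C# major, so it is the borrowed IV.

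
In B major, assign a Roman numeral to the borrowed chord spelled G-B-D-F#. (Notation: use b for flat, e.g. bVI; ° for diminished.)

bVImaj7

In B major scale degree 6 is G#; G is its lowered form, from B minor. G–B–D–F# is a major-seventh chord — the form found in B minor, not the diatonic vi (G#m). Borrowed into B major it is written bVImaj7.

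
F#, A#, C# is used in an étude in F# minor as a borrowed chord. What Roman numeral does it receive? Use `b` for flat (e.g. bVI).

I

F# is scale degree 1 in F# minor. Diatonically F# minor has F#m (i) on that degree; F#–A#–C# is instead the major chord native to F# major, so it takes the label I.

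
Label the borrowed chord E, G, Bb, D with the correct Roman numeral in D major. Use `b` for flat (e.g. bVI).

iiø7

The root E is the diatonic 2nd degree of D major; the borrowing shows in the chord quality. E–G–Bb–D is a half-diminished-seventh chord — the form found in D minor, not the diatonic ii (Em). Borrowed into D major it is written iiø7.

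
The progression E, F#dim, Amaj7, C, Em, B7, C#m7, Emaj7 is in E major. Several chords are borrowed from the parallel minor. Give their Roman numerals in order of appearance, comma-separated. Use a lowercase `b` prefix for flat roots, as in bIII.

ii°, bVI, i

In E major the diatonic chords are E, F#m, G#m, A, B, C#m, D#dim. E, Amaj7, B7, C#m7 and Emaj7 are all diatonic. F#dim (F#–A–C) doesn't fit — on degree 2 E major would have F#m (ii). F#dim is the degree-2 chord of E minor, so it is the borrowed ii°. But C (C–E–G) is foreign: the diatonic vi on degree 6 is C#m, whereas C comes from E minor. It is labeled bVI. Em (E–G–B) is not: scale degree 1 in E major carries E (I). In E minor the chord on that degree is Em, so here it functions as i, borrowed from the parallel minor.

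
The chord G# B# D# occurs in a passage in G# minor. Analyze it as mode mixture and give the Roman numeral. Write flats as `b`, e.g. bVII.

G# is scale degree 1 in G# minor. G#–B#–D# is a major chord — the form found in G# major, not the diatonic i (G#m). Borrowed into G# minor it is written I.

I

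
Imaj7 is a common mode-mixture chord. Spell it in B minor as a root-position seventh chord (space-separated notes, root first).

The root, B, is scale degree 1 — the same note in B minor and B major; only the chord quality changes. Stacking thirds in B major on B gives B–D#–F#–A#.

B D# F# A#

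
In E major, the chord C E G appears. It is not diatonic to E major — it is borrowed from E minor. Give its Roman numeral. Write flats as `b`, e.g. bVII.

bVI

In E major scale degree 6 is C#; C is its lowered form, from E minor. Diatonically E major has C#m (vi) on that degree; C–E–G is instead the major chord native to E minor, so it takes the label bVI.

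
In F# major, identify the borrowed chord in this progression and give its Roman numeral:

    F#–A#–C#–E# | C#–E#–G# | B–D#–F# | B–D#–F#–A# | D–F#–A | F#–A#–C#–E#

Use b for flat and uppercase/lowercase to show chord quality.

bVI

In F# major the diatonic chords are F#, G#m, A#m, B, C#, D#m, E#dim. F#–A#–C#–E# = F#maj7, C#–E#–G# = C#, B–D#–F# = B and B–D#–F#–A# = Bmaj7 are all diatonic. But D–F#–A is foreign: the diatonic vi on degree 6 is D#m, whereas D comes from F# minor. It is labeled bVI.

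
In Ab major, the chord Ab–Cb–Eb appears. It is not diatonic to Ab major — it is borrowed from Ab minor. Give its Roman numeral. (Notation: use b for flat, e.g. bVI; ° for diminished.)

i

Ab is scale degree 1 in Ab major. Ab–Cb–Eb is a minor chord — the form found in Ab minor, not the diatonic I (Ab). Borrowed into Ab major it is written i.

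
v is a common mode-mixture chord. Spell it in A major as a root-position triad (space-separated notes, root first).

E G B

v is built on scale degree 5, which is E in both A major and its parallel. Stacking thirds in A minor on E gives E–G–B.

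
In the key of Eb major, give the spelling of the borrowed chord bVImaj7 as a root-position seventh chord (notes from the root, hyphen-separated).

Cb-Eb-Gb-Bb

The root of bVImaj7 is the lowered 6th degree: C becomes Cb. Stacking thirds in Eb minor on Cb gives Cb–Eb–Gb–Bb.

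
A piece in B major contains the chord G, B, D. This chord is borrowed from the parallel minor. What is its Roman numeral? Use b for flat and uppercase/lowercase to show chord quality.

In B major scale degree 6 is G#; G is its lowered form, from B minor. The diatonic chord on degree 6 would be G#m (vi), but G–B–D is the major chord from B minor. As a borrowed chord it is labeled bVI.

bVI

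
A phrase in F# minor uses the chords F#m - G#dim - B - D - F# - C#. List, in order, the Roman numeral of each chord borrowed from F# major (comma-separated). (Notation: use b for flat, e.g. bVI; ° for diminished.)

IV, I

The diatonic triads in F# minor (with V from harmonic minor) are F#m, G#dim, A, Bm, C#, D, E. F#m, G#dim, D and C# are all diatonic. But B (B–D#–F#) is foreign: the diatonic iv on degree 4 is Bm, whereas B comes from F# major. It is labeled IV. F# (F#–A#–C#) doesn't fit — on degree 1 F# minor would have F#m (i). F# is the degree-1 chord of F# major, so it is the borrowed I.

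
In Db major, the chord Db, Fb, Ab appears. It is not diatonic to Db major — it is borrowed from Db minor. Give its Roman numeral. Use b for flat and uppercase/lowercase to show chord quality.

The root Db is the diatonic 1st degree of Db major; the borrowing shows in the chord quality. The diatonic chord on degree 1 would be Db (I), but Db–Fb–Ab is the minor chord from Db minor. As a borrowed chord it is labeled i.

i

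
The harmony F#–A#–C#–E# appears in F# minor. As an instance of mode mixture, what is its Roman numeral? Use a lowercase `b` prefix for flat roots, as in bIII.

Imaj7

F# is scale degree 1 in F# minor. Diatonically F# minor has F#m (i) on that degree; F#–A#–C#–E# is instead the major-seventh chord native to F# major, so it takes the label Imaj7.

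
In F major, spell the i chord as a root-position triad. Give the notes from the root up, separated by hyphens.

F-Ab-C

i is built on scale degree 1, which is F in both F major and its parallel. Stacking thirds in F minor on F gives F–Ab–C.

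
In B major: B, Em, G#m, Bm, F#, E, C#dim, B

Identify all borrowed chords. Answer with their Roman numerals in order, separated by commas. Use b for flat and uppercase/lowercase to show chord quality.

B major has the diatonic set B, C#m, D#m, E, F#, G#m, A#dim. B, G#m, F# and E all belong to that set. But Em (E–G–B) is foreign: the diatonic IV on degree 4 is E, whereas Em comes from B minor. It is labeled iv. Bm (B–D–F#) is not: scale degree 1 in B major carries B (I). In B minor the chord on that degree is Bm, so here it functions as i, borrowed from the parallel minor. C#dim (C#–E–G) is not: scale degree 2 in B major carries C#m (ii). In B minor the chord on that degree is C#dim, so here it functions as ii°, borrowed from the parallel minor.

iv, i, ii°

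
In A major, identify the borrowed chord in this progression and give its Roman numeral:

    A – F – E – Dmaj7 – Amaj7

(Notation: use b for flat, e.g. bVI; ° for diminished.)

bVI

A major has the diatonic set A, Bm, C#m, D, E, F#m, G#dim. Of the given chords, A, E, Dmaj7 and Amaj7 are diatonic. F (F–A–C) is not: scale degree 6 in A major carries F#m (vi). In A minor the chord on that degree is F, so here it functions as bVI, borrowed from the parallel minor.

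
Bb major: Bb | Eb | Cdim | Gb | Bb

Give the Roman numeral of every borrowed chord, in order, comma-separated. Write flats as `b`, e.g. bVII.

ii°, bVI

Bb major has the diatonic set Bb, Cm, Dm, Eb, F, Gm, Adim. Of the given chords, Bb and Eb are diatonic. Cdim (C–Eb–Gb) doesn't fit — on degree 2 Bb major would have Cm (ii). Cdim is the degree-2 chord of Bb minor, so it is the borrowed ii°. Gb (Gb–Bb–Db) doesn't fit — on degree 6 Bb major would have Gm (vi). Gb is the degree-6 chord of Bb minor, so it is the borrowed bVI.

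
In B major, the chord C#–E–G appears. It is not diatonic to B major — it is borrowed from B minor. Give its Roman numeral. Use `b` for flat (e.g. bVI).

ii°

C# is scale degree 2 in B major. C#–E–G is a diminished chord — the form found in B minor, not the diatonic ii (C#m). Borrowed into B major it is written ii°.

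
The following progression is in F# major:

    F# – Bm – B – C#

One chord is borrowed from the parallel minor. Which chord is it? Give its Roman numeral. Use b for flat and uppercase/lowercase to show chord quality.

iv

The diatonic triads in F# major are F#, G#m, A#m, B, C#, D#m, E#dim. F#, B and C# are all diatonic. But Bm (B–D–F#) is foreign: the diatonic IV on degree 4 is B, whereas Bm comes from F# minor. It is labeled iv.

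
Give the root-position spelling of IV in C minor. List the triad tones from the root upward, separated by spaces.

The root, F, is scale degree 4 — the same note in C minor and C major; only the chord quality changes. Building the major chord from the parallel major on F: F–A–C.

F A C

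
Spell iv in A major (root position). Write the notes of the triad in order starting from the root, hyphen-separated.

D-F-A

The root, D, is scale degree 4 — the same note in A major and A minor; only the chord quality changes. In A minor the chord on D is D–F–A.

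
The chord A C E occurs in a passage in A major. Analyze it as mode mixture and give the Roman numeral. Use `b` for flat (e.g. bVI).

i

The root A is the diatonic 1st degree of A major; the borrowing shows in the chord quality. A–C–E is a minor chord — the form found in A minor, not the diatonic I (A). Borrowed into A major it is written i.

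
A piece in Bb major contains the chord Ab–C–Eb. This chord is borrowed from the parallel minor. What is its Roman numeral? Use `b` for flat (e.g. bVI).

bVII

Ab is the lowered form of scale degree 7 in Bb major (the diatonic degree 7 is A). Diatonically Bb major has Adim (vii°) on that degree; Ab–C–Eb is instead the major chord native to Bb minor, so it takes the label bVII.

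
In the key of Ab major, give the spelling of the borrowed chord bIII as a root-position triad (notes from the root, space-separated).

Cb Eb Gb

Scale degree 3 in Ab major is C. bIII uses the lowered form, Cb, taken from Ab minor. In Ab minor the chord on Cb is Cb–Eb–Gb.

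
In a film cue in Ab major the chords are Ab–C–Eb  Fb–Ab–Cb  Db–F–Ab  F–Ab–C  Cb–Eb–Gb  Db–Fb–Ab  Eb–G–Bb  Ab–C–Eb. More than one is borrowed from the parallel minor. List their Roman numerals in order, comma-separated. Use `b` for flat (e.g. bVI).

Ab major has the diatonic set Ab, Bbm, Cm, Db, Eb, Fm, Gdim. Ab–C–Eb = Ab, Db–F–Ab = Db, F–Ab–C = Fm and Eb–G–Bb = Eb all belong to that set. Fb–Ab–Cb doesn't fit — on degree 6 Ab major would have Fm (vi). Fb is the degree-6 chord of Ab minor, so it is the borrowed bVI. But Cb–Eb–Gb is foreign: the diatonic iii on degree 3 is Cm, whereas Cb comes from Ab minor. It is labeled bIII. Db–Fb–Ab doesn't fit — on degree 4 Ab major would have Db (IV). Dbm is the degree-4 chord of Ab minor, so it is the borrowed iv.

bVI, bIII, iv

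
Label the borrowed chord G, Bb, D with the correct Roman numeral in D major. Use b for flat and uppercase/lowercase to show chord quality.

iv

G is scale degree 4 in D major. G–Bb–D is a minor chord — the form found in D minor, not the diatonic IV (G). Borrowed into D major it is written iv.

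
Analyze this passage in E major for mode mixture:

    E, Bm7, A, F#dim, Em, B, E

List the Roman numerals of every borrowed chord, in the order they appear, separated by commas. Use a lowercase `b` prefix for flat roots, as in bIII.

v7, ii°, i

In E major the diatonic chords are E, F#m, G#m, A, B, C#m, D#dim. Of the given chords, E, A and B are diatonic. But Bm7 (B–D–F#–A) is foreign: the diatonic V on degree 5 is B, whereas Bm7 comes from E minor. It is labeled v7. But F#dim (F#–A–C) is foreign: the diatonic ii on degree 2 is F#m, whereas F#dim comes from E minor. It is labeled ii°. Em (E–G–B) doesn't fit — on degree 1 E major would have E (I). Em is the degree-1 chord of E minor, so it is the borrowed i.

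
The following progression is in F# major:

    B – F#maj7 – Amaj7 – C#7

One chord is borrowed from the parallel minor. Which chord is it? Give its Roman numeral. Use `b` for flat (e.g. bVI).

The diatonic triads in F# major are F#, G#m, A#m, B, C#, D#m, E#dim. B, F#maj7 and C#7 are all diatonic. But Amaj7 (A–C#–E–G#) is foreign: the diatonic iii on degree 3 is A#m, whereas Amaj7 comes from F# minor. It is labeled bIIImaj7.

bIIImaj7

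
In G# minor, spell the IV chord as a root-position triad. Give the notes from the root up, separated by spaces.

C# E# G#

IV is built on scale degree 4, which is C# in both G# minor and its parallel. Building the major chord from the parallel major on C#: C#–E#–G#.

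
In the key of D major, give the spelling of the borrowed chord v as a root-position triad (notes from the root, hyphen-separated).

v is built on scale degree 5, which is A in both D major and its parallel. Stacking thirds in D minor on A gives A–C–E.

A-C-E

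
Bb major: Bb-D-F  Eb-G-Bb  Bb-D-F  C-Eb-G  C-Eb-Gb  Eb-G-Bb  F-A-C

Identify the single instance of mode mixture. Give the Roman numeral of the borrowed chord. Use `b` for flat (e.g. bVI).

Bb major has the diatonic set Bb, Cm, Dm, Eb, F, Gm, Adim. Bb–D–F = Bb, Eb–G–Bb = Eb, C–Eb–G = Cm and F–A–C = F all belong to that set. C–Eb–Gb is not: scale degree 2 in Bb major carries Cm (ii). In Bb minor the chord on that degree is Cdim, so here it functions as ii°, borrowed from the parallel minor.

ii°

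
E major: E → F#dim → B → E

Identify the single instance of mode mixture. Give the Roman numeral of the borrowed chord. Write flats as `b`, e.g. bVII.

ii°

The diatonic triads in E major are E, F#m, G#m, A, B, C#m, D#dim. Of the given chords, E and B are diatonic. F#dim (F#–A–C) is not: scale degree 2 in E major carries F#m (ii). In E minor the chord on that degree is F#dim, so here it functions as ii°, borrowed from the parallel minor.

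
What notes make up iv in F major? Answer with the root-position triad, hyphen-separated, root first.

iv is built on scale degree 4, which is Bb in both F major and its parallel. In F minor the chord on Bb is Bb–Db–F.

Bb-Db-F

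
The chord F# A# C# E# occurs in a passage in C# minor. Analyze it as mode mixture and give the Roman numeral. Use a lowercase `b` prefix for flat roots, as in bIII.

IVmaj7

The root F# is the diatonic 4th degree of C# minor; the borrowing shows in the chord quality. Diatonically C# minor has F#m (iv) on that degree; F#–A#–C#–E# is instead the major-seventh chord native to C# major, so it takes the label IVmaj7.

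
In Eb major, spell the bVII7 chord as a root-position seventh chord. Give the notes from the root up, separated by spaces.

Db F Ab Cb

Scale degree 7 in Eb major is D. bVII7 uses the lowered form, Db, taken from Eb minor. In Eb minor the chord on Db is Db–F–Ab–Cb.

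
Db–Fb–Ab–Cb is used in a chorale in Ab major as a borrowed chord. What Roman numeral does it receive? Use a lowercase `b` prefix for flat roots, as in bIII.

iv7

Db is scale degree 4 in Ab major. The diatonic chord on degree 4 would be Db (IV), but Db–Fb–Ab–Cb is the minor-seventh chord from Ab minor. As a borrowed chord it is labeled iv7.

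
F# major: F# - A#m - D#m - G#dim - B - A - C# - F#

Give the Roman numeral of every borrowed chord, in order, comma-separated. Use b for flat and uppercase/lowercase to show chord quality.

The diatonic triads in F# major are F#, G#m, A#m, B, C#, D#m, E#dim. F#, A#m, D#m, B and C# all belong to that set. But G#dim (G#–B–D) is foreign: the diatonic ii on degree 2 is G#m, whereas G#dim comes from F# minor. It is labeled ii°. A (A–C#–E) doesn't fit — on degree 3 F# major would have A#m (iii). A is the degree-3 chord of F# minor, so it is the borrowed bIII.

ii°, bIII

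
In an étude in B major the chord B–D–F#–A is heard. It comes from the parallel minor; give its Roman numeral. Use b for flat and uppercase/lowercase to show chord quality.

i7

B is scale degree 1 in B major. B–D–F#–A is a minor-seventh chord — the form found in B minor, not the diatonic I (B). Borrowed into B major it is written i7.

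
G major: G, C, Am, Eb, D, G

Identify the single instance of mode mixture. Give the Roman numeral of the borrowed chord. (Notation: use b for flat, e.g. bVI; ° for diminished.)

G major has the diatonic set G, Am, Bm, C, D, Em, F#dim. G, C, Am and D are all diatonic. Eb (Eb–G–Bb) doesn't fit — on degree 6 G major would have Em (vi). Eb is the degree-6 chord of G minor, so it is the borrowed bVI.

bVI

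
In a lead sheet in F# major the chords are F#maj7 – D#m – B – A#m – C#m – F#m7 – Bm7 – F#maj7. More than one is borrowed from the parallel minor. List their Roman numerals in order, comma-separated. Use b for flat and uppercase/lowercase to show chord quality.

The diatonic triads in F# major are F#, G#m, A#m, B, C#, D#m, E#dim. Of the given chords, F#maj7, D#m, B and A#m are diatonic. C#m (C#–E–G#) is not: scale degree 5 in F# major carries C# (V). In F# minor the chord on that degree is C#m, so here it functions as v, borrowed from the parallel minor. But F#m7 (F#–A–C#–E) is foreign: the diatonic I on degree 1 is F#, whereas F#m7 comes from F# minor. It is labeled i7. But Bm7 (B–D–F#–A) is foreign: the diatonic IV on degree 4 is B, whereas Bm7 comes from F# minor. It is labeled iv7.

v, i7, iv7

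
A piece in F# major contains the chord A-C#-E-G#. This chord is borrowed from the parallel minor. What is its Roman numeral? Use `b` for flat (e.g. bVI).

bIIImaj7

A is the lowered form of scale degree 3 in F# major (the diatonic degree 3 is A#). A–C#–E–G# is a major-seventh chord — the form found in F# minor, not the diatonic iii (A#m). Borrowed into F# major it is written bIIImaj7.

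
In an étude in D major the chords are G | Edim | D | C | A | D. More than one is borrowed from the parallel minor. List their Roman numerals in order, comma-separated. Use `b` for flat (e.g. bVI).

ii°, bVII

D major has the diatonic set D, Em, F#m, G, A, Bm, C#dim. Of the given chords, G, D and A are diatonic. But Edim (E–G–Bb) is foreign: the diatonic ii on degree 2 is Em, whereas Edim comes from D minor. It is labeled ii°. C (C–E–G) is not: scale degree 7 in D major carries C#dim (vii°). In D minor the chord on that degree is C, so here it functions as bVII, borrowed from the parallel minor.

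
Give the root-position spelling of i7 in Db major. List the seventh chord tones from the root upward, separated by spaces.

The root, Db, is scale degree 1 — the same note in Db major and Db minor; only the chord quality changes. In Db minor the chord on Db is Db–Fb–Ab–Cb.

Db Fb Ab Cb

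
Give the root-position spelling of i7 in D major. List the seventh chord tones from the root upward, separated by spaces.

D F A C

The root, D, is scale degree 1 — the same note in D major and D minor; only the chord quality changes. In D minor the chord on D is D–F–A–C.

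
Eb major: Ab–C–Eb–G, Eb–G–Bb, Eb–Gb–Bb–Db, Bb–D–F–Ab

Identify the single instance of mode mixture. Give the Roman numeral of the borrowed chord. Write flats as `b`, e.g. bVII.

The diatonic triads in Eb major are Eb, Fm, Gm, Ab, Bb, Cm, Ddim. Ab–C–Eb–G = Abmaj7, Eb–G–Bb = Eb and Bb–D–F–Ab = Bb7 are all diatonic. Eb–Gb–Bb–Db is not: scale degree 1 in Eb major carries Eb (I). In Eb minor the chord on that degree is Ebm7, so here it functions as i7, borrowed from the parallel minor.

i7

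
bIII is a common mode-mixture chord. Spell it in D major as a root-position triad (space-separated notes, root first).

F A C

The root of bIII is the lowered 3rd degree: F# becomes F. Stacking thirds in D minor on F gives F–A–C.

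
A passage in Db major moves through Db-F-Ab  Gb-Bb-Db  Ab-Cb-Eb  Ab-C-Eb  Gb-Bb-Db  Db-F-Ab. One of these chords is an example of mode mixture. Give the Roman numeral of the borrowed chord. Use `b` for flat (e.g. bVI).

The diatonic triads in Db major are Db, Ebm, Fm, Gb, Ab, Bbm, Cdim. Db–F–Ab = Db, Gb–Bb–Db = Gb and Ab–C–Eb = Ab are all diatonic. Ab–Cb–Eb doesn't fit — on degree 5 Db major would have Ab (V). Abm is the degree-5 chord of Db minor, so it is the borrowed v.

v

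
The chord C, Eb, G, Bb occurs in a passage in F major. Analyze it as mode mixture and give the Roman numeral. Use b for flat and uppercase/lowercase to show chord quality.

v7

C is scale degree 5 in F major. Diatonically F major has C (V) on that degree; C–Eb–G–Bb is instead the minor-seventh chord native to F minor, so it takes the label v7.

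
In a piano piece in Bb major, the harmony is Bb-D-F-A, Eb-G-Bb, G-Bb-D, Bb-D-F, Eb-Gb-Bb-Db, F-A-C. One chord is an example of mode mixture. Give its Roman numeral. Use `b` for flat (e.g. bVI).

Bb major has the diatonic set Bb, Cm, Dm, Eb, F, Gm, Adim. Of the given chords, Bb–D–F–A = Bbmaj7, Eb–G–Bb = Eb, G–Bb–D = Gm, Bb–D–F = Bb and F–A–C = F are diatonic. Eb–Gb–Bb–Db is not: scale degree 4 in Bb major carries Eb (IV). In Bb minor the chord on that degree is Ebm7, so here it functions as iv7, borrowed from the parallel minor.

iv7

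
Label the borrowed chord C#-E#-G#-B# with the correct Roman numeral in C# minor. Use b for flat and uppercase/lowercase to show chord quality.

Imaj7

C# is scale degree 1 in C# minor. C#–E#–G#–B# is a major-seventh chord — the form found in C# major, not the diatonic i (C#m). Borrowed into C# minor it is written Imaj7.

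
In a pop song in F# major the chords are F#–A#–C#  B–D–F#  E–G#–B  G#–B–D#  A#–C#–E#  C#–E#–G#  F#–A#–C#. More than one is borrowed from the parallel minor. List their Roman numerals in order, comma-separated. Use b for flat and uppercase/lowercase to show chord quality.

iv, bVII

The diatonic triads in F# major are F#, G#m, A#m, B, C#, D#m, E#dim. F#–A#–C# = F#, G#–B–D# = G#m, A#–C#–E# = A#m and C#–E#–G# = C# are all diatonic. B–D–F# is not: scale degree 4 in F# major carries B (IV). In F# minor the chord on that degree is Bm, so here it functions as iv, borrowed from the parallel minor. E–G#–B is not: scale degree 7 in F# major carries E#dim (vii°). In F# minor the chord on that degree is E, so here it functions as bVII, borrowed from the parallel minor.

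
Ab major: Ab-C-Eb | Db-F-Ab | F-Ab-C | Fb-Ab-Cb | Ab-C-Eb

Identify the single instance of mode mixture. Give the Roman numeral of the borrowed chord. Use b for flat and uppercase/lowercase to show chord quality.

In Ab major the diatonic chords are Ab, Bbm, Cm, Db, Eb, Fm, Gdim. Of the given chords, Ab–C–Eb = Ab, Db–F–Ab = Db and F–Ab–C = Fm are diatonic. Fb–Ab–Cb doesn't fit — on degree 6 Ab major would have Fm (vi). Fb is the degree-6 chord of Ab minor, so it is the borrowed bVI.

bVI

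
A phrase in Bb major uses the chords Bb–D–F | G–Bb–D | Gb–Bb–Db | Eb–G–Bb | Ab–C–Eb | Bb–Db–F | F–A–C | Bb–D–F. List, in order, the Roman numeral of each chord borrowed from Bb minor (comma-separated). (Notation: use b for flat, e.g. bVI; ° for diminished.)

bVI, bVII, i

Bb major has the diatonic set Bb, Cm, Dm, Eb, F, Gm, Adim. Bb–D–F = Bb, G–Bb–D = Gm, Eb–G–Bb = Eb and F–A–C = F are all diatonic. Gb–Bb–Db doesn't fit — on degree 6 Bb major would have Gm (vi). Gb is the degree-6 chord of Bb minor, so it is the borrowed bVI. But Ab–C–Eb is foreign: the diatonic vii° on degree 7 is Adim, whereas Ab comes from Bb minor. It is labeled bVII. Bb–Db–F is not: scale degree 1 in Bb major carries Bb (I). In Bb minor the chord on that degree is Bbm, so here it functions as i, borrowed from the parallel minor.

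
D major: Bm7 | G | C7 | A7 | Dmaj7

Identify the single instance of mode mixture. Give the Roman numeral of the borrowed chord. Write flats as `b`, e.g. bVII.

bVII7

D major has the diatonic set D, Em, F#m, G, A, Bm, C#dim. Bm7, G, A7 and Dmaj7 are all diatonic. C7 (C–E–G–Bb) is not: scale degree 7 in D major carries C#dim (vii°). In D minor the chord on that degree is C7, so here it functions as bVII7, borrowed from the parallel minor.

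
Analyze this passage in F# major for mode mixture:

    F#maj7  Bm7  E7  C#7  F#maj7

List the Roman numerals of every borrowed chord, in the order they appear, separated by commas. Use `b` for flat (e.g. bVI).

iv7, bVII7

The diatonic triads in F# major are F#, G#m, A#m, B, C#, D#m, E#dim. Of the given chords, F#maj7 and C#7 are diatonic. But Bm7 (B–D–F#–A) is foreign: the diatonic IV on degree 4 is B, whereas Bm7 comes from F# minor. It is labeled iv7. E7 (E–G#–B–D) is not: scale degree 7 in F# major carries E#dim (vii°). In F# minor the chord on that degree is E7, so here it functions as bVII7, borrowed from the parallel minor.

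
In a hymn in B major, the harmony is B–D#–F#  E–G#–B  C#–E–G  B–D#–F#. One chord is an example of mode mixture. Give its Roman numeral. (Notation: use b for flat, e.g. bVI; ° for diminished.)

ii°

In B major the diatonic chords are B, C#m, D#m, E, F#, G#m, A#dim. B–D#–F# = B and E–G#–B = E both belong to that set. C#–E–G doesn't fit — on degree 2 B major would have C#m (ii). C#dim is the degree-2 chord of B minor, so it is the borrowed ii°.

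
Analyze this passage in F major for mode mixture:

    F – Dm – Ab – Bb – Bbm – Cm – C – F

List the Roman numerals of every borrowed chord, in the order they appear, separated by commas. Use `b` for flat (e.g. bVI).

The diatonic triads in F major are F, Gm, Am, Bb, C, Dm, Edim. F, Dm, Bb and C are all diatonic. Ab (Ab–C–Eb) doesn't fit — on degree 3 F major would have Am (iii). Ab is the degree-3 chord of F minor, so it is the borrowed bIII. Bbm (Bb–Db–F) doesn't fit — on degree 4 F major would have Bb (IV). Bbm is the degree-4 chord of F minor, so it is the borrowed iv. Cm (C–Eb–G) doesn't fit — on degree 5 F major would have C (V). Cm is the degree-5 chord of F minor, so it is the borrowed v.

bIII, iv, v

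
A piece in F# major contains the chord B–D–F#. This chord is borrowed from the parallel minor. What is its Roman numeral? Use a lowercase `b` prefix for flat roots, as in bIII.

The root B is the diatonic 4th degree of F# major; the borrowing shows in the chord quality. The diatonic chord on degree 4 would be B (IV), but B–D–F# is the minor chord from F# minor. As a borrowed chord it is labeled iv.

iv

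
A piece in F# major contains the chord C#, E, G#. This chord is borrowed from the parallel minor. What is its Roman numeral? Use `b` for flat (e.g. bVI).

v

C# is scale degree 5 in F# major. C#–E–G# is a minor chord — the form found in F# minor, not the diatonic V (C#). Borrowed into F# major it is written v.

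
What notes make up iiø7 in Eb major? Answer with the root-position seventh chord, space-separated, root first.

F Ab Cb Eb

The root, F, is scale degree 2 — the same note in Eb major and Eb minor; only the chord quality changes. Stacking thirds in Eb minor on F gives F–Ab–Cb–Eb.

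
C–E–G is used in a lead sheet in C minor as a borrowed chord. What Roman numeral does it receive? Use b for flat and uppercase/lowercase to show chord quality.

The root C is the diatonic 1st degree of C minor; the borrowing shows in the chord quality. Diatonically C minor has Cm (i) on that degree; C–E–G is instead the major chord native to C major, so it takes the label I.

I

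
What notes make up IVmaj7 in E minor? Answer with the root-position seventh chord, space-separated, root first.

The root, A, is scale degree 4 — the same note in E minor and E major; only the chord quality changes. Stacking thirds in E major on A gives A–C#–E–G#.

A C# E G#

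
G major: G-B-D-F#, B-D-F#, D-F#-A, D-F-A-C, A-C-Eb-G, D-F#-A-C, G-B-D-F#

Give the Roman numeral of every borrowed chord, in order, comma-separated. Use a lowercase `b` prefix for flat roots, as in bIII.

G major has the diatonic set G, Am, Bm, C, D, Em, F#dim. G–B–D–F# = Gmaj7, B–D–F# = Bm, D–F#–A = D and D–F#–A–C = D7 are all diatonic. But D–F–A–C is foreign: the diatonic V on degree 5 is D, whereas Dm7 comes from G minor. It is labeled v7. A–C–Eb–G doesn't fit — on degree 2 G major would have Am (ii). Am7b5 is the degree-2 chord of G minor, so it is the borrowed iiø7.

v7, iiø7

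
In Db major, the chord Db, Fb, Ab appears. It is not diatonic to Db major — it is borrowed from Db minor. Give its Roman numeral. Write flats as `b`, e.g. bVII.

i

The root Db is the diatonic 1st degree of Db major; the borrowing shows in the chord quality. Diatonically Db major has Db (I) on that degree; Db–Fb–Ab is instead the minor chord native to Db minor, so it takes the label i.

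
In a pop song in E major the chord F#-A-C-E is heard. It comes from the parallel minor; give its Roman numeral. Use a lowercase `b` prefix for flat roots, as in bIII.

iiø7

F# is scale degree 2 in E major. F#–A–C–E is a half-diminished-seventh chord — the form found in E minor, not the diatonic ii (F#m). Borrowed into E major it is written iiø7.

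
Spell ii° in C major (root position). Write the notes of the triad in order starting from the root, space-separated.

D F Ab

ii° is built on scale degree 2, which is D in both C major and its parallel. Building the diminished chord from the parallel minor on D: D–F–Ab.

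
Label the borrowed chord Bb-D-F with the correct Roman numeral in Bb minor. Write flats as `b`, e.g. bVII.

Bb is scale degree 1 in Bb minor. Bb–D–F is a major chord — the form found in Bb major, not the diatonic i (Bbm). Borrowed into Bb minor it is written I.

I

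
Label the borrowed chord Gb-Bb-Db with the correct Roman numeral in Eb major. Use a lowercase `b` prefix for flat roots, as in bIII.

The root Gb is the lowered 3rd scale degree — diatonically Eb major has G there. Diatonically Eb major has Gm (iii) on that degree; Gb–Bb–Db is instead the major chord native to Eb minor, so it takes the label bIII.

bIII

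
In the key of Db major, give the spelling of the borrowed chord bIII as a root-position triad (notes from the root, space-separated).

Fb Ab Cb

The root of bIII is the lowered 3rd degree: F becomes Fb. Building the major chord from the parallel minor on Fb: Fb–Ab–Cb.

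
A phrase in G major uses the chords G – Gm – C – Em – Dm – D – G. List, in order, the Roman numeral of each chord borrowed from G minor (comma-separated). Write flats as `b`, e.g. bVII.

i, v

G major has the diatonic set G, Am, Bm, C, D, Em, F#dim. G, C, Em and D are all diatonic. But Gm (G–Bb–D) is foreign: the diatonic I on degree 1 is G, whereas Gm comes from G minor. It is labeled i. Dm (D–F–A) is not: scale degree 5 in G major carries D (V). In G minor the chord on that degree is Dm, so here it functions as v, borrowed from the parallel minor.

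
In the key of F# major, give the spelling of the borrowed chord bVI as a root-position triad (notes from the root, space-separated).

D F# A

The root of bVI is the lowered 6th degree: D# becomes D. In F# minor the chord on D is D–F#–A.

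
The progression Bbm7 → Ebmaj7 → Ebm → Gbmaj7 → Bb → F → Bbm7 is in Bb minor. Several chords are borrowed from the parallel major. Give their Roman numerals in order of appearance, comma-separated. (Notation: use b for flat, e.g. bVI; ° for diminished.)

IVmaj7, I

The diatonic triads in Bb minor (with V from harmonic minor) are Bbm, Cdim, Db, Ebm, F, Gb, Ab. Bbm7, Ebm, Gbmaj7 and F are all diatonic. Ebmaj7 (Eb–G–Bb–D) doesn't fit — on degree 4 Bb minor would have Ebm (iv). Ebmaj7 is the degree-4 chord of Bb major, so it is the borrowed IVmaj7. Bb (Bb–D–F) doesn't fit — on degree 1 Bb minor would have Bbm (i). Bb is the degree-1 chord of Bb major, so it is the borrowed I.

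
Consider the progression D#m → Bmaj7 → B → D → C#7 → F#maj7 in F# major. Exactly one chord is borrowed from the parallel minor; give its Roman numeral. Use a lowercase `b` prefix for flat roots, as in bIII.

bVI

The diatonic triads in F# major are F#, G#m, A#m, B, C#, D#m, E#dim. D#m, Bmaj7, B, C#7 and F#maj7 all belong to that set. D (D–F#–A) is not: scale degree 6 in F# major carries D#m (vi). In F# minor the chord on that degree is D, so here it functions as bVI, borrowed from the parallel minor.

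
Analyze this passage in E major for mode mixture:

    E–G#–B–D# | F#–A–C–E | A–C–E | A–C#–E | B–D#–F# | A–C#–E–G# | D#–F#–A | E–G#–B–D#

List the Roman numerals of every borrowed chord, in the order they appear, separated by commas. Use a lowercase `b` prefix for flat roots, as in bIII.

iiø7, iv

In E major the diatonic chords are E, F#m, G#m, A, B, C#m, D#dim. E–G#–B–D# = Emaj7, A–C#–E = A, B–D#–F# = B, A–C#–E–G# = Amaj7 and D#–F#–A = D#dim all belong to that set. F#–A–C–E is not: scale degree 2 in E major carries F#m (ii). In E minor the chord on that degree is F#m7b5, so here it functions as iiø7, borrowed from the parallel minor. But A–C–E is foreign: the diatonic IV on degree 4 is A, whereas Am comes from E minor. It is labeled iv.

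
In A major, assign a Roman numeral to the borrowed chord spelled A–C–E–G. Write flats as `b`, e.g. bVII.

A is scale degree 1 in A major. A–C–E–G is a minor-seventh chord — the form found in A minor, not the diatonic I (A). Borrowed into A major it is written i7.

i7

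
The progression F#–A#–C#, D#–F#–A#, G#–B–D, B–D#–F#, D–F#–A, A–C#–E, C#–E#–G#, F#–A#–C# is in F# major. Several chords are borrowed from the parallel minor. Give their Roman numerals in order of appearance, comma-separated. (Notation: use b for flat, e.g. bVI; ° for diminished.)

ii°, bVI, bIII

In F# major the diatonic chords are F#, G#m, A#m, B, C#, D#m, E#dim. F#–A#–C# = F#, D#–F#–A# = D#m, B–D#–F# = B and C#–E#–G# = C# all belong to that set. G#–B–D doesn't fit — on degree 2 F# major would have G#m (ii). G#dim is the degree-2 chord of F# minor, so it is the borrowed ii°. D–F#–A is not: scale degree 6 in F# major carries D#m (vi). In F# minor the chord on that degree is D, so here it functions as bVI, borrowed from the parallel minor. A–C#–E is not: scale degree 3 in F# major carries A#m (iii). In F# minor the chord on that degree is A, so here it functions as bIII, borrowed from the parallel minor.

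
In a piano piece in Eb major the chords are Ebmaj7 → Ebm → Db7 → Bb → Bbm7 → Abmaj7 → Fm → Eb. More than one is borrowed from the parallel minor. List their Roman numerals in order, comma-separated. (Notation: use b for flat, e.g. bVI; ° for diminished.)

In Eb major the diatonic chords are Eb, Fm, Gm, Ab, Bb, Cm, Ddim. Ebmaj7, Bb, Abmaj7, Fm and Eb are all diatonic. But Ebm (Eb–Gb–Bb) is foreign: the diatonic I on degree 1 is Eb, whereas Ebm comes from Eb minor. It is labeled i. Db7 (Db–F–Ab–Cb) is not: scale degree 7 in Eb major carries Ddim (vii°). In Eb minor the chord on that degree is Db7, so here it functions as bVII7, borrowed from the parallel minor. But Bbm7 (Bb–Db–F–Ab) is foreign: the diatonic V on degree 5 is Bb, whereas Bbm7 comes from Eb minor. It is labeled v7.

i, bVII7, v7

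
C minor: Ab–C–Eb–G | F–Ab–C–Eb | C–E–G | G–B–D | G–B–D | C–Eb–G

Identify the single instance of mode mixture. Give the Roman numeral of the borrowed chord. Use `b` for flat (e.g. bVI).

I

In C minor (with V from harmonic minor) the diatonic chords are Cm, Ddim, Eb, Fm, G, Ab, Bb. Ab–C–Eb–G = Abmaj7, F–Ab–C–Eb = Fm7, G–B–D = G and C–Eb–G = Cm are all diatonic. C–E–G doesn't fit — on degree 1 C minor would have Cm (i). C is the degree-1 chord of C major, so it is the borrowed I.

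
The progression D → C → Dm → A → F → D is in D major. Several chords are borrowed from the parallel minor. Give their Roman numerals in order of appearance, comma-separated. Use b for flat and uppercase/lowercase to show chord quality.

bVII, i, bIII

D major has the diatonic set D, Em, F#m, G, A, Bm, C#dim. D and A are both diatonic. C (C–E–G) is not: scale degree 7 in D major carries C#dim (vii°). In D minor the chord on that degree is C, so here it functions as bVII, borrowed from the parallel minor. Dm (D–F–A) is not: scale degree 1 in D major carries D (I). In D minor the chord on that degree is Dm, so here it functions as i, borrowed from the parallel minor. F (F–A–C) doesn't fit — on degree 3 D major would have F#m (iii). F is the degree-3 chord of D minor, so it is the borrowed bIII.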